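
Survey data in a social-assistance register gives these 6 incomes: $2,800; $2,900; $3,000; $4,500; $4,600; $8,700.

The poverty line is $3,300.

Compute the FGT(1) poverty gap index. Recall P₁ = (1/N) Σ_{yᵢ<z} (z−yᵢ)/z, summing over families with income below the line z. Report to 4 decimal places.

0.0606

Below z: $2,800, $2,900, $3,000 (q = 3 of N = 6).
Normalized shortfalls: (3300−2800)/3300 = 0.1515; (3300−2900)/3300 = 0.1212; (3300−3000)/3300 = 0.0909.
Sum of shortfalls = 0.363636; P₁ averages over all N: 0.363636 / 6 = 0.0606.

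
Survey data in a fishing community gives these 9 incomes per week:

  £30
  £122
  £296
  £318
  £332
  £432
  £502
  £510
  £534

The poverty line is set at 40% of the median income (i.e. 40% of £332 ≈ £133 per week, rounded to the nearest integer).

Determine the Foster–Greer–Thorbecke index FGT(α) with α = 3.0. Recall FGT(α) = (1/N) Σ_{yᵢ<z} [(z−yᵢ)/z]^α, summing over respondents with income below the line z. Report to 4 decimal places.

0.0517

Incomes under z: £30, £122 (q = 2 of N = 9).
Normalized shortfalls: (133−30)/133 = 0.7744; (133−122)/133 = 0.0827.
Raised to α = 3.0: 0.46447; 0.00057.
Sum = 0.465035; FGT(3.0) = 0.465035 / 9 = 0.0517.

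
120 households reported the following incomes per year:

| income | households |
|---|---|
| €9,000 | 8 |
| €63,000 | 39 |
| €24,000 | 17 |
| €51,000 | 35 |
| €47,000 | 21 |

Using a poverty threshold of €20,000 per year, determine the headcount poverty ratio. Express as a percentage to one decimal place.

6.7%

8 of the 120 households have income below €20,000.
H = 8/120 = 6.7%.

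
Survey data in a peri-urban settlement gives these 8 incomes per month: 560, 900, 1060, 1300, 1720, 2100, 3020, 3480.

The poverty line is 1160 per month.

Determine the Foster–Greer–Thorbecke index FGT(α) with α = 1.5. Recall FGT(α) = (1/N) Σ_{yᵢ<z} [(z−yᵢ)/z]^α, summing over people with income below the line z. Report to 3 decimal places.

Below the line: 560, 900, 1060 (q = 3 of N = 8).
Shortfall ratios: (1160−560)/1160 = 0.5172; (1160−900)/1160 = 0.2241; (1160−1060)/1160 = 0.0862.
Raised to α = 1.5: 0.37200; 0.10611; 0.02531.
Sum = 0.503423; FGT(1.5) = 0.503423 / 8 = 0.063.

0.063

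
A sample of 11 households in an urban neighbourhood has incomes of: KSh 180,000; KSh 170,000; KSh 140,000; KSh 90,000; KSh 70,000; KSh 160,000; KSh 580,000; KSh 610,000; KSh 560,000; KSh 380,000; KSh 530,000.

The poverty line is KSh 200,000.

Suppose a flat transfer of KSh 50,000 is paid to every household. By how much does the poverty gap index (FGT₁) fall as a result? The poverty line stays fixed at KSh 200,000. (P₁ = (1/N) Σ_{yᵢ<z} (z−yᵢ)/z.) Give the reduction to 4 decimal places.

0.1091

Before: below the line — KSh 70,000, KSh 90,000, KSh 140,000, KSh 160,000, KSh 170,000, KSh 180,000; poverty gap index (FGT₁) = 0.177273.
After the KSh 50,000 transfer: below the line — KSh 120,000, KSh 140,000, KSh 190,000; poverty gap index (FGT₁) = 0.068182.
Reduction = 0.177273 − 0.068182 = 0.1091.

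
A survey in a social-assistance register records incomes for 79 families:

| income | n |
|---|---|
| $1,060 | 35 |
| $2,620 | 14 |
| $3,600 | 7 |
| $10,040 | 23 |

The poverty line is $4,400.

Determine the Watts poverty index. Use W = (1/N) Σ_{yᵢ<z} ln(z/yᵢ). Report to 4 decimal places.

0.7402

Poor units: 35×$1,060, 14×$2,620, 7×$3,600 (q = 56 of N = 79).
Log shortfalls: ln(4400/1060) = 1.4233 (×35); ln(4400/2620) = 0.5184 (×14); ln(4400/3600) = 0.2007 (×7).
W = 58.479465 / 79 = 0.7402.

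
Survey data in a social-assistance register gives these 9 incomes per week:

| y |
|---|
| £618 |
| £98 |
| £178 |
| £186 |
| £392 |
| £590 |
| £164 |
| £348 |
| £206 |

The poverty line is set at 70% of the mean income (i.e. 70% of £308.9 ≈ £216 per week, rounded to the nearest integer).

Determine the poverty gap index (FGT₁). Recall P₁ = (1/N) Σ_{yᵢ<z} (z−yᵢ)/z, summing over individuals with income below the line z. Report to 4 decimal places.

Below the line: £98, £164, £178, £186, £206 (q = 5 of N = 9).
Shortfall ratios: (216−98)/216 = 0.5463; (216−164)/216 = 0.2407; (216−178)/216 = 0.1759; (216−186)/216 = 0.1389; (216−206)/216 = 0.0463.
Σ = 1.148148. Dividing by the full population N = 9 gives P₁ = 0.1276.

0.1276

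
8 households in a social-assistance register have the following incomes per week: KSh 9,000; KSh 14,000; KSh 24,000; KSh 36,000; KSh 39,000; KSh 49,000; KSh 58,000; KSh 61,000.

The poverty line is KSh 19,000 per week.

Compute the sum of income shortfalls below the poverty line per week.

Incomes under z: KSh 9,000, KSh 14,000 (q = 2 of N = 8).
Individual gaps: 19000−9000 = 10000; 19000−14000 = 5000.
Aggregate gap = KSh 15,000.

KSh 15,000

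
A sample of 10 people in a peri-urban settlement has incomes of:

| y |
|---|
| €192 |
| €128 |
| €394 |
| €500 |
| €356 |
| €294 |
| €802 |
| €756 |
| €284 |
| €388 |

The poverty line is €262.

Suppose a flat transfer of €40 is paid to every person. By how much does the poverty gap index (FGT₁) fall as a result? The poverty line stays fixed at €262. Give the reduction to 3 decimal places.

Before: below the line — €128, €192; poverty gap index (FGT₁) = 0.07786.
After the €40 transfer: below the line — €168, €232; poverty gap index (FGT₁) = 0.04733.
Reduction = 0.07786 − 0.04733 = 0.031.

0.031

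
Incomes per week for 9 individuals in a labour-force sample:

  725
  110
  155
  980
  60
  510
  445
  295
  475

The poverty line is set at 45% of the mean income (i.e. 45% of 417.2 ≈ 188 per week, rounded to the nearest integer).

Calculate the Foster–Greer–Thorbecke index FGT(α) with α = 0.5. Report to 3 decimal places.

0.210

Below the line: 60, 110, 155 (q = 3 of N = 9).
Relative gaps: (188−60)/188 = 0.6809; (188−110)/188 = 0.4149; (188−155)/188 = 0.1755.
Raised to α = 0.5: 0.82514; 0.64412; 0.41897.
Sum = 1.888225; FGT(0.5) = 1.888225 / 9 = 0.210.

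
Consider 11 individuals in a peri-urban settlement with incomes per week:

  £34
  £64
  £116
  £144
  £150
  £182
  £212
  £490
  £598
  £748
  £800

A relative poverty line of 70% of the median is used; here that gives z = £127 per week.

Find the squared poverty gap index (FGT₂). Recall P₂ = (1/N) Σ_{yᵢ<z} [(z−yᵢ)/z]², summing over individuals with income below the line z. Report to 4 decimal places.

0.0718

Below z: £34, £64, £116 (q = 3 of N = 11).
Gap ratios (z−y)/z: (127−34)/127 = 0.7323; (127−64)/127 = 0.4961; (127−116)/127 = 0.0866.
Squared: 0.5362; 0.2461; 0.0075.
Sum = 0.789820; P₂ = 0.789820 / 11 = 0.0718.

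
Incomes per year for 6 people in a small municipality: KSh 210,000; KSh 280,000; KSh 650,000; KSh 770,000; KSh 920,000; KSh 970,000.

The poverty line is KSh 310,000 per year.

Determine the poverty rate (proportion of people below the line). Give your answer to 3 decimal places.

2 of the 6 people have income below KSh 310,000.
H = 2/6 = 0.333.

0.333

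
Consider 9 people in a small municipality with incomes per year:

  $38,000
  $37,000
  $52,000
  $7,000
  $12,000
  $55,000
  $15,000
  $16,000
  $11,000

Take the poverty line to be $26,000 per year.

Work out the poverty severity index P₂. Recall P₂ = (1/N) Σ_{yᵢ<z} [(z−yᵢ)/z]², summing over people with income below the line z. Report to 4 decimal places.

0.1649

Incomes under z: $7,000, $11,000, $12,000, $15,000, $16,000 (q = 5 of N = 9).
Shortfall ratios: (26000−7000)/26000 = 0.7308; (26000−11000)/26000 = 0.5769; (26000−12000)/26000 = 0.5385; (26000−15000)/26000 = 0.4231; (26000−16000)/26000 = 0.3846.
Squared: 0.5340; 0.3328; 0.2899; 0.1790; 0.1479.
Sum = 1.483728; P₂ = 1.483728 / 9 = 0.1649.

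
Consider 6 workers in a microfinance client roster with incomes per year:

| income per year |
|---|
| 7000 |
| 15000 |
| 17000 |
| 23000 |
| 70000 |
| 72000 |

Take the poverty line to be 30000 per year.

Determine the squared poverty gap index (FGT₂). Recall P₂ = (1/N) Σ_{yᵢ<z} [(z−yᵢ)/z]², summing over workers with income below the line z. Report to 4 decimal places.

0.1800

Below z: 7000, 15000, 17000, 23000 (q = 4 of N = 6).
Relative gaps: (30000−7000)/30000 = 0.7667; (30000−15000)/30000 = 0.5000; (30000−17000)/30000 = 0.4333; (30000−23000)/30000 = 0.2333.
Squared: 0.5878; 0.2500; 0.1878; 0.0544.
Sum = 1.080000; P₂ = 1.080000 / 6 = 0.1800.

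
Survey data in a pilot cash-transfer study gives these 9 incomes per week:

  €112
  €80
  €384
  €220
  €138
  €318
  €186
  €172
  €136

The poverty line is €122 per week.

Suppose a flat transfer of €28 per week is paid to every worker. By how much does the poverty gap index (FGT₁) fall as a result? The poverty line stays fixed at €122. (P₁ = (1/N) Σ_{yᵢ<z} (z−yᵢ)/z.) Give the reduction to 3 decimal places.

Before: below the line — €80, €112; poverty gap index (FGT₁) = 0.04736.
After the €28 transfer: below the line — €108; poverty gap index (FGT₁) = 0.01275.
Reduction = 0.04736 − 0.01275 = 0.035.

0.035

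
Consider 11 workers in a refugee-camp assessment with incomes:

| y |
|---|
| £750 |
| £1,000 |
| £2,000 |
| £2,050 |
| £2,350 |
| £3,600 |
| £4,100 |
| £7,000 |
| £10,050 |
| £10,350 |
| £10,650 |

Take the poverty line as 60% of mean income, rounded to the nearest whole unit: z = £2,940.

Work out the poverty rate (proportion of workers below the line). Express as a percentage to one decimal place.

5 of the 11 workers have income below £2,940.
H = 5/11 = 45.5%.

45.5%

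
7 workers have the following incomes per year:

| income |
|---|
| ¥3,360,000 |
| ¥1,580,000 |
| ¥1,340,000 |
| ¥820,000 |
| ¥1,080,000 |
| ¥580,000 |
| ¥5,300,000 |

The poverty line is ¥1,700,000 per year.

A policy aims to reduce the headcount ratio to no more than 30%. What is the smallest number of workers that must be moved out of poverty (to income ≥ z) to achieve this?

Currently q = 5 of N = 7 are below the line (H = 0.714).
A headcount ratio of at most 30% allows at most ⌊0.30 × 7⌋ = 2 poor workers.
So at least 5 − 2 = 3 must be lifted.

3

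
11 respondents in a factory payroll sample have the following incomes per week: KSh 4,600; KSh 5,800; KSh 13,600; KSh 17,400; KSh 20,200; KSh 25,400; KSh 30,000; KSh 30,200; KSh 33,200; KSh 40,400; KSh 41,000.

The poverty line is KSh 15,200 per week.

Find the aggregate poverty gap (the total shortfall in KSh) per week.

KSh 21,600

Below the line: KSh 4,600, KSh 5,800, KSh 13,600 (q = 3 of N = 11).
Individual gaps: 15200−4600 = 10600; 15200−5800 = 9400; 15200−13600 = 1600.
Aggregate gap = KSh 21,600.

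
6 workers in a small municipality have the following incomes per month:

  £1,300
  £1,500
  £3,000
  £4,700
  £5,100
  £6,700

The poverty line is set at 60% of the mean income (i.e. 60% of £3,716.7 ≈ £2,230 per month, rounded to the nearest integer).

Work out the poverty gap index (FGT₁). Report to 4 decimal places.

0.1241

Below the line: £1,300, £1,500 (q = 2 of N = 6).
Normalized shortfalls: (2230−1300)/2230 = 0.4170; (2230−1500)/2230 = 0.3274.
Sum of shortfalls = 0.744395; P₁ averages over all N: 0.744395 / 6 = 0.1241.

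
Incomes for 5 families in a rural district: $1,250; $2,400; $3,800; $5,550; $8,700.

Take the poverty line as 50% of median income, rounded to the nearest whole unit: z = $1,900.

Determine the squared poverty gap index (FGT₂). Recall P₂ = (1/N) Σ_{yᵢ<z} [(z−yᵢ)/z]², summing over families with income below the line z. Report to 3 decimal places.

Incomes under z: $1,250 (q = 1 of N = 5).
Gap ratios (z−y)/z: (1900−1250)/1900 = 0.3421.
Squared: 0.1170.
Sum = 0.117036; P₂ = 0.117036 / 5 = 0.023.

0.023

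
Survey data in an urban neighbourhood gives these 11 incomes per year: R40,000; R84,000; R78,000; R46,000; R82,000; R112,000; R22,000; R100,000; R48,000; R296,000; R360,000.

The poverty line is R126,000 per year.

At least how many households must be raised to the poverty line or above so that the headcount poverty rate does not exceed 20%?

9 of the 11 households are poor, so H = 9/11 = 0.818.
A headcount ratio of at most 20% allows at most ⌊0.20 × 11⌋ = 2 poor households.
So at least 9 − 2 = 7 must be lifted.

7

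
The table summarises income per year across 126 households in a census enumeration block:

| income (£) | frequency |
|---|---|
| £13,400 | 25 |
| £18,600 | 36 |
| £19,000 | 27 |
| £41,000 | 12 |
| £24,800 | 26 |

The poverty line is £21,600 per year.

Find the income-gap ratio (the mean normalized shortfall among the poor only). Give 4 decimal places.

Below the line: 25×£13,400, 36×£18,600, 27×£19,000 (q = 88 of N = 126).
Relative gaps: 0.3796 (×25), 0.1389 (×36), 0.1204 (×27); sum = 17.740741.
The income-gap ratio divides by q (the poor only): 17.740741 / 88 = 0.2016.

0.2016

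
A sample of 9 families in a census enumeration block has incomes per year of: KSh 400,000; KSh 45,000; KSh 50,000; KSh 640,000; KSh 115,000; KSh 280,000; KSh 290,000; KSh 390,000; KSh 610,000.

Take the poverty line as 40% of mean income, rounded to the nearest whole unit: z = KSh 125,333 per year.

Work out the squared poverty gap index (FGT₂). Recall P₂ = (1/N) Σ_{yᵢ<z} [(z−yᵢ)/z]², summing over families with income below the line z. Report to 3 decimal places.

Below the line: KSh 45,000, KSh 50,000, KSh 115,000 (q = 3 of N = 9).
Normalized shortfalls: (125333−45000)/125333 = 0.6410; (125333−50000)/125333 = 0.6011; (125333−115000)/125333 = 0.0824.
Squared: 0.4108; 0.3613; 0.0068.
Sum = 0.778899; P₂ = 0.778899 / 9 = 0.087.

0.087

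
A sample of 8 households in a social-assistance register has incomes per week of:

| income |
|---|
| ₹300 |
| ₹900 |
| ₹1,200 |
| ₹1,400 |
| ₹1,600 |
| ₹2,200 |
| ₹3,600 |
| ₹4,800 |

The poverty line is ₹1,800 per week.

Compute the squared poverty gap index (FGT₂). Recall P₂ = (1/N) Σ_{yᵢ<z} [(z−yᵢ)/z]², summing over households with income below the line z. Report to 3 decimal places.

0.140

Incomes under z: ₹300, ₹900, ₹1,200, ₹1,400, ₹1,600 (q = 5 of N = 8).
Shortfall ratios: (1800−300)/1800 = 0.8333; (1800−900)/1800 = 0.5000; (1800−1200)/1800 = 0.3333; (1800−1400)/1800 = 0.2222; (1800−1600)/1800 = 0.1111.
Squared: 0.6944; 0.2500; 0.1111; 0.0494; 0.0123.
Sum = 1.117284; P₂ = 1.117284 / 8 = 0.140.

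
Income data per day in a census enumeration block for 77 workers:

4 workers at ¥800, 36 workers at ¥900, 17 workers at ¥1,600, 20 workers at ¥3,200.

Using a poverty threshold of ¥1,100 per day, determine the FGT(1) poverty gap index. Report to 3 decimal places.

0.099

Below the line: 4×¥800, 36×¥900 (q = 40 of N = 77).
Gap ratios (z−y)/z: (1100−800)/1100 = 0.2727 (×4); (1100−900)/1100 = 0.1818 (×36).
Σ = 7.636364. Dividing by the full population N = 77 gives P₁ = 0.099.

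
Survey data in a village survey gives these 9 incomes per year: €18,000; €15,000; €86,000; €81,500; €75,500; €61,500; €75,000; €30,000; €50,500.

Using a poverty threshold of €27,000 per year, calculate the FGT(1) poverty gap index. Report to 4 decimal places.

0.0864

Poor units: €15,000, €18,000 (q = 2 of N = 9).
Shortfall ratios: (27000−15000)/27000 = 0.4444; (27000−18000)/27000 = 0.3333.
Sum of shortfalls = 0.777778; P₁ averages over all N: 0.777778 / 9 = 0.0864.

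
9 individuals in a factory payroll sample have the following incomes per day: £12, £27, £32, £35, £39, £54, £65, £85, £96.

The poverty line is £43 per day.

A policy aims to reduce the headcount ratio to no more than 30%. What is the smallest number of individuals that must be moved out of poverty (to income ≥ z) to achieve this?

3

5 of the 9 individuals are poor, so H = 5/9 = 0.556.
A headcount ratio of at most 30% allows at most ⌊0.30 × 9⌋ = 2 poor individuals.
So at least 5 − 2 = 3 must be lifted.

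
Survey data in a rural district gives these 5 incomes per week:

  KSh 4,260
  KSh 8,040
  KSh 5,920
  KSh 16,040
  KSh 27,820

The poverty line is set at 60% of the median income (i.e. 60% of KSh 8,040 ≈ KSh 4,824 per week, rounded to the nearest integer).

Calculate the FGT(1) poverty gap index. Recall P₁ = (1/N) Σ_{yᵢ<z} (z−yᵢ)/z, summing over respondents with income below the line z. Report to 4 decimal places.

0.0234

Below the line: KSh 4,260 (q = 1 of N = 5).
Gap ratios (z−y)/z: (4824−4260)/4824 = 0.1169.
Sum of shortfalls = 0.116915; P₁ averages over all N: 0.116915 / 5 = 0.0234.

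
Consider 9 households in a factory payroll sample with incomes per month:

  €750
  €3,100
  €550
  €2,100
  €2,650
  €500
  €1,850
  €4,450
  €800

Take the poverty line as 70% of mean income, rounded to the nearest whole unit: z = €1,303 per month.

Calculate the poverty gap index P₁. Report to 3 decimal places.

Incomes under z: €500, €550, €750, €800 (q = 4 of N = 9).
Normalized shortfalls: (1303−500)/1303 = 0.6163; (1303−550)/1303 = 0.5779; (1303−750)/1303 = 0.4244; (1303−800)/1303 = 0.3860.
Sum of shortfalls = 2.004605; P₁ averages over all N: 2.004605 / 9 = 0.223.

0.223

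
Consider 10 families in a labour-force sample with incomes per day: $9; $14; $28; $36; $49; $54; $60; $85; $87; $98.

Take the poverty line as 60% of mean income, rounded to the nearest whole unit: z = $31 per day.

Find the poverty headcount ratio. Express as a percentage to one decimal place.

30.0%

3 of the 10 families have income below $31.
H = 3/10 = 30.0%.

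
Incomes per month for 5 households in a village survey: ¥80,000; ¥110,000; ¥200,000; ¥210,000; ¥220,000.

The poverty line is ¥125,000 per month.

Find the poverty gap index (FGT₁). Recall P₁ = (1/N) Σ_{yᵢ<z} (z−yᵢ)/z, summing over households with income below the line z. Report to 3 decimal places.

0.096

Incomes under z: ¥80,000, ¥110,000 (q = 2 of N = 5).
Shortfall ratios: (125000−80000)/125000 = 0.3600; (125000−110000)/125000 = 0.1200.
Sum of shortfalls = 0.480000; P₁ averages over all N: 0.480000 / 5 = 0.096.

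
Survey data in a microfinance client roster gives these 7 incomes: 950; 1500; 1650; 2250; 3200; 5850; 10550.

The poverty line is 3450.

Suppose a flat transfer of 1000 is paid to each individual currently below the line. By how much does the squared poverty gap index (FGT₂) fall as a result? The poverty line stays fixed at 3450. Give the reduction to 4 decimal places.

0.1316

Before: below the line — 950, 1500, 1650, 2250, 3200; squared poverty gap index (FGT₂) = 0.177574.
After the 1000 transfer: below the line — 1950, 2500, 2650, 3250; squared poverty gap index (FGT₂) = 0.045999.
Reduction = 0.177574 − 0.045999 = 0.1316.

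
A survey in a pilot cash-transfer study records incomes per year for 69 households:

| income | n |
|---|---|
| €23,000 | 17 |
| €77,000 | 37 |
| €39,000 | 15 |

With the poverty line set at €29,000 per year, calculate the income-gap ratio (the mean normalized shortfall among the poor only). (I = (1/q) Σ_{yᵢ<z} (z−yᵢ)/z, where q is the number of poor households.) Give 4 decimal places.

Below z: 17×€23,000 (q = 17 of N = 69).
Relative gaps: 0.2069 (×17); sum = 3.517241.
The income-gap ratio divides by q (the poor only): 3.517241 / 17 = 0.2069.

0.2069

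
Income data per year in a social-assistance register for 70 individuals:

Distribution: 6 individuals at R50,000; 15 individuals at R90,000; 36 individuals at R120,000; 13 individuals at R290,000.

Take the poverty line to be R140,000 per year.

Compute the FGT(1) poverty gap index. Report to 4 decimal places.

Incomes under z: 6×R50,000, 15×R90,000, 36×R120,000 (q = 57 of N = 70).
Gap ratios (z−y)/z: (140000−50000)/140000 = 0.6429 (×6); (140000−90000)/140000 = 0.3571 (×15); (140000−120000)/140000 = 0.1429 (×36).
Sum of shortfalls = 14.357143; P₁ averages over all N: 14.357143 / 70 = 0.2051.

0.2051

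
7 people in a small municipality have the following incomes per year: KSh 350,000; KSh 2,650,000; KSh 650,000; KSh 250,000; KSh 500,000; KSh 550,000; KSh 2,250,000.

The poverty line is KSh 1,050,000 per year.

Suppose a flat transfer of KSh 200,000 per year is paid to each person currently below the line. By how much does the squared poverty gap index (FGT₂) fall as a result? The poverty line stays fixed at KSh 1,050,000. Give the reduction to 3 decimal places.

0.127

Before: below the line — KSh 250,000, KSh 350,000, KSh 500,000, KSh 550,000, KSh 650,000; squared poverty gap index (FGT₂) = 0.23874.
After the KSh 200,000 transfer: below the line — KSh 450,000, KSh 550,000, KSh 700,000, KSh 750,000, KSh 850,000; squared poverty gap index (FGT₂) = 0.11176.
Reduction = 0.23874 − 0.11176 = 0.127.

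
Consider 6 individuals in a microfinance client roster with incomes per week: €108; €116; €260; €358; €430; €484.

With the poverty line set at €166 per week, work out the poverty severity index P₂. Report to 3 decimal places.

0.035

Poor units: €108, €116 (q = 2 of N = 6).
Gap ratios (z−y)/z: (166−108)/166 = 0.3494; (166−116)/166 = 0.3012.
Squared: 0.1221; 0.0907.
Sum = 0.212803; P₂ = 0.212803 / 6 = 0.035.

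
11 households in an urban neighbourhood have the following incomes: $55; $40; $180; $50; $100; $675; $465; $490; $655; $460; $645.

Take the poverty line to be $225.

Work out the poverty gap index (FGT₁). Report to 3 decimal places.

0.283

Below z: $40, $50, $55, $100, $180 (q = 5 of N = 11).
Gap ratios (z−y)/z: (225−40)/225 = 0.8222; (225−50)/225 = 0.7778; (225−55)/225 = 0.7556; (225−100)/225 = 0.5556; (225−180)/225 = 0.2000.
Sum of shortfalls = 3.111111; P₁ averages over all N: 3.111111 / 11 = 0.283.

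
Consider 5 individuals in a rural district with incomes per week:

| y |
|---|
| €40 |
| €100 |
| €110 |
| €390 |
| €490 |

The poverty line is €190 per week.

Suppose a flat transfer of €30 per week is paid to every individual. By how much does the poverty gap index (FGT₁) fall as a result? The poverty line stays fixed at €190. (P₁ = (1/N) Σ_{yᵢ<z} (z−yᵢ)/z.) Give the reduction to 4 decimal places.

Before: below the line — €40, €100, €110; poverty gap index (FGT₁) = 0.336842.
After the €30 transfer: below the line — €70, €130, €140; poverty gap index (FGT₁) = 0.242105.
Reduction = 0.336842 − 0.242105 = 0.0947.

0.0947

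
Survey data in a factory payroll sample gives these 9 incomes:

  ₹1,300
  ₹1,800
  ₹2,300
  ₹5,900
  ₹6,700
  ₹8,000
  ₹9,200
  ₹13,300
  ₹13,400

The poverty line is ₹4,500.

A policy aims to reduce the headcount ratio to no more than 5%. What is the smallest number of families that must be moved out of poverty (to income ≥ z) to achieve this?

Currently q = 3 of N = 9 are below the line (H = 0.333).
A headcount ratio of at most 5% allows at most ⌊0.05 × 9⌋ = 0 poor families.
So at least 3 − 0 = 3 must be lifted.

3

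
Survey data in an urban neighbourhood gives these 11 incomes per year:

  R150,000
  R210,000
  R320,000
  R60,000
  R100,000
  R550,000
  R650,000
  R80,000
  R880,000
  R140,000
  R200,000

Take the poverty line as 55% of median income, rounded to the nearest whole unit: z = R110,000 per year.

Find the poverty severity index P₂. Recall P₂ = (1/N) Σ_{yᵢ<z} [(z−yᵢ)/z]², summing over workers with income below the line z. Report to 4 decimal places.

Incomes under z: R60,000, R80,000, R100,000 (q = 3 of N = 11).
Gap ratios (z−y)/z: (110000−60000)/110000 = 0.4545; (110000−80000)/110000 = 0.2727; (110000−100000)/110000 = 0.0909.
Squared: 0.2066; 0.0744; 0.0083.
Sum = 0.289256; P₂ = 0.289256 / 11 = 0.0263.

0.0263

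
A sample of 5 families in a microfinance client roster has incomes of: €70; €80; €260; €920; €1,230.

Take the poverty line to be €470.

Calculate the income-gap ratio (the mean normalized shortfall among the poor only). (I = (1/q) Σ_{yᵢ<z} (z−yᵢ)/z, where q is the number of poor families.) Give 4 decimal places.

Below z: €70, €80, €260 (q = 3 of N = 5).
Shortfall ratios (z−y)/z: 0.8511, 0.8298, 0.4468; sum = 2.127660.
I averages over the q = 3 poor units only: 2.127660 / 3 = 0.7092.

0.7092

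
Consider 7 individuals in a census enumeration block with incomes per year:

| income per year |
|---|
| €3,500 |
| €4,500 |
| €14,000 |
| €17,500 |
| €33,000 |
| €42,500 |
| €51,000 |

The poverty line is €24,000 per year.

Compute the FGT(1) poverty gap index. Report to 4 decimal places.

Below z: €3,500, €4,500, €14,000, €17,500 (q = 4 of N = 7).
Relative gaps: (24000−3500)/24000 = 0.8542; (24000−4500)/24000 = 0.8125; (24000−14000)/24000 = 0.4167; (24000−17500)/24000 = 0.2708.
Sum of shortfalls = 2.354167; P₁ averages over all N: 2.354167 / 7 = 0.3363.

0.3363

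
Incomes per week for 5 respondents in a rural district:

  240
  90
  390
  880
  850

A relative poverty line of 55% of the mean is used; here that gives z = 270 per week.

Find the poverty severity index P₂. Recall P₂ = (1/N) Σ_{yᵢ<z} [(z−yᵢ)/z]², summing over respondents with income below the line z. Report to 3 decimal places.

Below z: 90, 240 (q = 2 of N = 5).
Gap ratios (z−y)/z: (270−90)/270 = 0.6667; (270−240)/270 = 0.1111.
Squared: 0.4444; 0.0123.
Sum = 0.456790; P₂ = 0.456790 / 5 = 0.091.

0.091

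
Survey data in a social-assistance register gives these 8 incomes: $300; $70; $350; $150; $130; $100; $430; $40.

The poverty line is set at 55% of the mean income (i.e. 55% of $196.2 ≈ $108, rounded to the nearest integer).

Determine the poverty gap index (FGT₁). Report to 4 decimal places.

0.1319

Poor units: $40, $70, $100 (q = 3 of N = 8).
Relative gaps: (108−40)/108 = 0.6296; (108−70)/108 = 0.3519; (108−100)/108 = 0.0741.
Sum of shortfalls = 1.055556; P₁ averages over all N: 1.055556 / 8 = 0.1319.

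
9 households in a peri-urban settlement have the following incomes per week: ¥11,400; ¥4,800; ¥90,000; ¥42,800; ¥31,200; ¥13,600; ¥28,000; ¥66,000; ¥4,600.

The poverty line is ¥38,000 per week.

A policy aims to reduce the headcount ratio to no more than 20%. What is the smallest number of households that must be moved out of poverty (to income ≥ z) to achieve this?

5

Currently q = 6 of N = 9 are below the line (H = 0.667).
A headcount ratio of at most 20% allows at most ⌊0.20 × 9⌋ = 1 poor households.
So at least 6 − 1 = 5 must be lifted.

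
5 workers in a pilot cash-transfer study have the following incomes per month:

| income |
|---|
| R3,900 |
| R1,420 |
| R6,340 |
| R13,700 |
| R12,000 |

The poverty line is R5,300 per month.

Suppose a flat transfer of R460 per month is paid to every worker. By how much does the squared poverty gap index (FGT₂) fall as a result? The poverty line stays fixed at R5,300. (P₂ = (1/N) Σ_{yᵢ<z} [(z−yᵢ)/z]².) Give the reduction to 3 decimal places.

0.032

Before: below the line — R1,420, R3,900; squared poverty gap index (FGT₂) = 0.12114.
After the R460 transfer: below the line — R1,880, R4,360; squared poverty gap index (FGT₂) = 0.08957.
Reduction = 0.12114 − 0.08957 = 0.032.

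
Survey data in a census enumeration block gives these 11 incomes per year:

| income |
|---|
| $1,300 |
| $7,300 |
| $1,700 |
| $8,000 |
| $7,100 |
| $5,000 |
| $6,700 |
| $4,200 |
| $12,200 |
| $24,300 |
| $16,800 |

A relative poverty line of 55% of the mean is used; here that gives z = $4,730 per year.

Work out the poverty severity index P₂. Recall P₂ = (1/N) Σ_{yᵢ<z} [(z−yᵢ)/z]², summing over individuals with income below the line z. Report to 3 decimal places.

Incomes under z: $1,300, $1,700, $4,200 (q = 3 of N = 11).
Shortfall ratios: (4730−1300)/4730 = 0.7252; (4730−1700)/4730 = 0.6406; (4730−4200)/4730 = 0.1121.
Squared: 0.5259; 0.4104; 0.0126.
Sum = 0.948768; P₂ = 0.948768 / 11 = 0.086.

0.086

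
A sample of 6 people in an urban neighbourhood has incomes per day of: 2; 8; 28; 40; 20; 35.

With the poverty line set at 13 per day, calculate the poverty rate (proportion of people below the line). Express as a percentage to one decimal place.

2 of the 6 people have income below 13.
H = 2/6 = 33.3%.

33.3%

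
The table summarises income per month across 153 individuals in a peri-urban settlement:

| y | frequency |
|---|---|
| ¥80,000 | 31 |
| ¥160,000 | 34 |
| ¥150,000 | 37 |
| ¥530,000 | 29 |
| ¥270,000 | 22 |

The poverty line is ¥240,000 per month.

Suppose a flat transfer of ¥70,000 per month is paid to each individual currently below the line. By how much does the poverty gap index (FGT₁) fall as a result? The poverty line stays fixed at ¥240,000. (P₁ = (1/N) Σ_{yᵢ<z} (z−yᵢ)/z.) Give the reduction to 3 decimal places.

0.194

Before: below the line — 31×¥80,000, 37×¥150,000, 34×¥160,000; poverty gap index (FGT₁) = 0.29984.
After the ¥70,000 transfer: below the line — 31×¥150,000, 37×¥220,000, 34×¥230,000; poverty gap index (FGT₁) = 0.10539.
Reduction = 0.29984 − 0.10539 = 0.194.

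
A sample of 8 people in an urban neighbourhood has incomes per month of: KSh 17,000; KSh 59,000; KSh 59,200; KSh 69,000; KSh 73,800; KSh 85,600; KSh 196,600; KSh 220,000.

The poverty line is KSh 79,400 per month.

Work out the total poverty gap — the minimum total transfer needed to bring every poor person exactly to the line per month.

KSh 119,000

Below the line: KSh 17,000, KSh 59,000, KSh 59,200, KSh 69,000, KSh 73,800 (q = 5 of N = 8).
Individual gaps: 79400−17000 = 62400; 79400−59000 = 20400; 79400−59200 = 20200; 79400−69000 = 10400; 79400−73800 = 5600.
Aggregate gap = KSh 119,000.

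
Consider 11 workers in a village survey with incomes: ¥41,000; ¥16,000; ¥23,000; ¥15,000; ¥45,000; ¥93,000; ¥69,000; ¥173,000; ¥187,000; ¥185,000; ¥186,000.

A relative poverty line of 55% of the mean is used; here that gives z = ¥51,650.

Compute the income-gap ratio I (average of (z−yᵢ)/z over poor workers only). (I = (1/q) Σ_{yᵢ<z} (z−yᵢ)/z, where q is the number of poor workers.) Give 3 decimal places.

0.458

Incomes under z: ¥15,000, ¥16,000, ¥23,000, ¥41,000, ¥45,000 (q = 5 of N = 11).
Shortfall ratios (z−y)/z: 0.7096, 0.6902, 0.5547, 0.2062, 0.1288; sum = 2.289448.
I averages over the q = 5 poor units only: 2.289448 / 5 = 0.458.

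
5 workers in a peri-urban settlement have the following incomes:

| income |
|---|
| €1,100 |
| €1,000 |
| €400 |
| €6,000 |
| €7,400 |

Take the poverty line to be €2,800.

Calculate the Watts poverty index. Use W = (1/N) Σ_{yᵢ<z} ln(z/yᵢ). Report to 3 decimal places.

0.782

Poor units: €400, €1,000, €1,100 (q = 3 of N = 5).
Log shortfalls: ln(2800/400) = 1.9459; ln(2800/1000) = 1.0296; ln(2800/1100) = 0.9343.
W = 3.909839 / 5 = 0.782.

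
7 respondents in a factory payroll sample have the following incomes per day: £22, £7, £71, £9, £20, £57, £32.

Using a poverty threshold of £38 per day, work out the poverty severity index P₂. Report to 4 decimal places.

Incomes under z: £7, £9, £20, £22, £32 (q = 5 of N = 7).
Shortfall ratios: (38−7)/38 = 0.8158; (38−9)/38 = 0.7632; (38−20)/38 = 0.4737; (38−22)/38 = 0.4211; (38−32)/38 = 0.1579.
Squared: 0.6655; 0.5824; 0.2244; 0.1773; 0.0249.
Sum = 1.674515; P₂ = 1.674515 / 7 = 0.2392.

0.2392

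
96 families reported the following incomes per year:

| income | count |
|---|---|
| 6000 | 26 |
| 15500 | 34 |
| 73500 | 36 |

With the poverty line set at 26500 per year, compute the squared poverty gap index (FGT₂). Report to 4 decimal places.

0.2231

Below the line: 26×6000, 34×15500 (q = 60 of N = 96).
Normalized shortfalls: (26500−6000)/26500 = 0.7736 (×26); (26500−15500)/26500 = 0.4151 (×34).
Squared: 0.5984 (×26); 0.1723 (×34).
Sum = 21.417586; P₂ = 21.417586 / 96 = 0.2231.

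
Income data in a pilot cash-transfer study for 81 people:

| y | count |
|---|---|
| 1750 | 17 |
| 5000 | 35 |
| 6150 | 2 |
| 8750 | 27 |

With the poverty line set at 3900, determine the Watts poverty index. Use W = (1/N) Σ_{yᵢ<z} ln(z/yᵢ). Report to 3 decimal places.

Poor units: 17×1750 (q = 17 of N = 81).
ln(z/y) terms: ln(3900/1750) = 0.8014 (×17).
W = 13.623133 / 81 = 0.168.

0.168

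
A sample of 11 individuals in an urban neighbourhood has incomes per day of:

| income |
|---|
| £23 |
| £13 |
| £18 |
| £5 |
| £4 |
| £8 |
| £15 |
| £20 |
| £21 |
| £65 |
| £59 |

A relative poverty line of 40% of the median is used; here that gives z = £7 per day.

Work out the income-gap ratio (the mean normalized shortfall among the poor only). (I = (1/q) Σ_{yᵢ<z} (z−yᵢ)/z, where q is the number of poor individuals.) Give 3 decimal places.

Incomes under z: £4, £5 (q = 2 of N = 11).
Shortfall ratios (z−y)/z: 0.4286, 0.2857; sum = 0.714286.
I averages over the q = 2 poor units only: 0.714286 / 2 = 0.357.

0.357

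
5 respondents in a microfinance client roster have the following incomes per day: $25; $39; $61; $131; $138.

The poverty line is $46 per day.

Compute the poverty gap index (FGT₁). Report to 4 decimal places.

0.1217

Below the line: $25, $39 (q = 2 of N = 5).
Normalized shortfalls: (46−25)/46 = 0.4565; (46−39)/46 = 0.1522.
Sum of shortfalls = 0.608696; P₁ averages over all N: 0.608696 / 5 = 0.1217.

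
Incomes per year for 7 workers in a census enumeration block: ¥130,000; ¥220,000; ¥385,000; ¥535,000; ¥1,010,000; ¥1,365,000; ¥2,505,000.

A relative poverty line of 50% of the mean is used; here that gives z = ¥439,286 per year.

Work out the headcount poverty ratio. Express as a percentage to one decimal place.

42.9%

3 of the 7 workers have income below ¥439,286.
H = 3/7 = 42.9%.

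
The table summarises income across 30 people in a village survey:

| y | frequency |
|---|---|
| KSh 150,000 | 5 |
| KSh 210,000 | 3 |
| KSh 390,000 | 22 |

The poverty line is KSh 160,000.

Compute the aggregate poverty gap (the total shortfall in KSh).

KSh 50,000

Incomes under z: 5×KSh 150,000 (q = 5 of N = 30).
Individual gaps: 5×(160000−150000) = 50000.
Aggregate gap = KSh 50,000.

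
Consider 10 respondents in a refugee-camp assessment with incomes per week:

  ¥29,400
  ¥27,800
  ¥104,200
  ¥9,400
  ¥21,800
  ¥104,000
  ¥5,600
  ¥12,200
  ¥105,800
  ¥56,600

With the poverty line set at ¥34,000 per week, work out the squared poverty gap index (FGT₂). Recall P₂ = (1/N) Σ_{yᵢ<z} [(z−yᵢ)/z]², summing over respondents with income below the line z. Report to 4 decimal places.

Poor units: ¥5,600, ¥9,400, ¥12,200, ¥21,800, ¥27,800, ¥29,400 (q = 6 of N = 10).
Relative gaps: (34000−5600)/34000 = 0.8353; (34000−9400)/34000 = 0.7235; (34000−12200)/34000 = 0.6412; (34000−21800)/34000 = 0.3588; (34000−27800)/34000 = 0.1824; (34000−29400)/34000 = 0.1353.
Squared: 0.6977; 0.5235; 0.4111; 0.1288; 0.0333; 0.0183.
Sum = 1.812630; P₂ = 1.812630 / 10 = 0.1813.

0.1813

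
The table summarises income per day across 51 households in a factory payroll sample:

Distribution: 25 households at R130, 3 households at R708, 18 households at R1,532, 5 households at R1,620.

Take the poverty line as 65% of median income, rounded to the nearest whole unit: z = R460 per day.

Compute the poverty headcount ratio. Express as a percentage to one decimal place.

25 of the 51 households have income below R460.
H = 25/51 = 49.0%.

49.0%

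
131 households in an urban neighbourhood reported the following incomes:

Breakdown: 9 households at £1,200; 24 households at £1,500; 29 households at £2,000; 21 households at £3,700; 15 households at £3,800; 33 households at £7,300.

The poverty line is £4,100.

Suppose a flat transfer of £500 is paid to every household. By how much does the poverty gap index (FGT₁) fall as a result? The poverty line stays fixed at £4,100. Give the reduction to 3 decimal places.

Before: below the line — 9×£1,200, 24×£1,500, 29×£2,000, 21×£3,700, 15×£3,800; poverty gap index (FGT₁) = 0.30218.
After the £500 transfer: below the line — 9×£1,700, 24×£2,000, 29×£2,500; poverty gap index (FGT₁) = 0.22044.
Reduction = 0.30218 − 0.22044 = 0.082.

0.082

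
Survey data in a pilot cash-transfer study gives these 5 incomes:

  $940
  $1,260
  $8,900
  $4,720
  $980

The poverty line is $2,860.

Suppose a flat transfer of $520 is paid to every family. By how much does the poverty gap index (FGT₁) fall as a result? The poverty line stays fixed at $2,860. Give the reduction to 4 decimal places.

Before: below the line — $940, $980, $1,260; poverty gap index (FGT₁) = 0.377622.
After the $520 transfer: below the line — $1,460, $1,500, $1,780; poverty gap index (FGT₁) = 0.268531.
Reduction = 0.377622 − 0.268531 = 0.1091.

0.1091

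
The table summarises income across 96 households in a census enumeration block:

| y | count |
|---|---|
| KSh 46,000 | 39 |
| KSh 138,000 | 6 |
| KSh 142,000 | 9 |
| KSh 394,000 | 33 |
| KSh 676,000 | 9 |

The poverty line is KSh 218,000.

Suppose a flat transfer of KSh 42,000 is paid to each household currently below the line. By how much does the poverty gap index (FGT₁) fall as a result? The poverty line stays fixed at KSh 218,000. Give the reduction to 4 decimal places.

0.1084

Before: below the line — 39×KSh 46,000, 6×KSh 138,000, 9×KSh 142,000; poverty gap index (FGT₁) = 0.376147.
After the KSh 42,000 transfer: below the line — 39×KSh 88,000, 6×KSh 180,000, 9×KSh 184,000; poverty gap index (FGT₁) = 0.267775.
Reduction = 0.376147 − 0.267775 = 0.1084.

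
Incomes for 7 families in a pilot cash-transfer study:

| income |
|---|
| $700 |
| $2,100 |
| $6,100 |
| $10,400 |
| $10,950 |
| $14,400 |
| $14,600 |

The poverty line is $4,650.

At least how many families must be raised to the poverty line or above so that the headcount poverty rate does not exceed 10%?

2

Currently q = 2 of N = 7 are below the line (H = 0.286).
A headcount ratio of at most 10% allows at most ⌊0.10 × 7⌋ = 0 poor families.
So at least 2 − 0 = 2 must be lifted.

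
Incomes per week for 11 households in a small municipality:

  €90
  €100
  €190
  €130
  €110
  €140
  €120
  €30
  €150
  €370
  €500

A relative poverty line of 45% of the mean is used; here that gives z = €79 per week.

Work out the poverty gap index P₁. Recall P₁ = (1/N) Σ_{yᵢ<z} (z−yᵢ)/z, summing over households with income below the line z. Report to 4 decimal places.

Below the line: €30 (q = 1 of N = 11).
Gap ratios (z−y)/z: (79−30)/79 = 0.6203.
Sum of shortfalls = 0.620253; P₁ averages over all N: 0.620253 / 11 = 0.0564.

0.0564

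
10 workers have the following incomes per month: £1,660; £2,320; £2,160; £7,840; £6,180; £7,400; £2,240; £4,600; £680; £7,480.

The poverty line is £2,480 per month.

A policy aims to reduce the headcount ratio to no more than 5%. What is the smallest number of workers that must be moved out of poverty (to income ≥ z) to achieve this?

5 of the 10 workers are poor, so H = 5/10 = 0.500.
A headcount ratio of at most 5% allows at most ⌊0.05 × 10⌋ = 0 poor workers.
So at least 5 − 0 = 5 must be lifted.

5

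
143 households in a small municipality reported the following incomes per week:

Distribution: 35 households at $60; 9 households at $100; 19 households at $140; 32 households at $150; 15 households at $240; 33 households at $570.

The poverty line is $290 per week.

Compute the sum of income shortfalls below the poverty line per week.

Poor units: 35×$60, 9×$100, 19×$140, 32×$150, 15×$240 (q = 110 of N = 143).
Individual gaps: 35×(290−60) = 8050; 9×(290−100) = 1710; 19×(290−140) = 2850; 32×(290−150) = 4480; 15×(290−240) = 750.
Aggregate gap = $17,840.

$17,840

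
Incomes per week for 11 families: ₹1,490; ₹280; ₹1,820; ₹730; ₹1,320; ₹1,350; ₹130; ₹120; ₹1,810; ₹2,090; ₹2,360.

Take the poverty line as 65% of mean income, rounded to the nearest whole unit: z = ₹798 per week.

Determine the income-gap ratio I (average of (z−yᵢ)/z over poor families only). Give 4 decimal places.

0.6053

Incomes under z: ₹120, ₹130, ₹280, ₹730 (q = 4 of N = 11).
Relative gaps: 0.8496, 0.8371, 0.6491, 0.0852; sum = 2.421053.
The income-gap ratio divides by q (the poor only): 2.421053 / 4 = 0.6053.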